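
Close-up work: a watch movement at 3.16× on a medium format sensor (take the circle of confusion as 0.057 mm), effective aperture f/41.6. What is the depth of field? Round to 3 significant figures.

At magnification m, DoF ≈ 2·N_eff·c/m² = 2 × 41.6 × 0.057 / 3.16² = 4.742 / 9.986 ≈ 0.475 mm.

0.475 mm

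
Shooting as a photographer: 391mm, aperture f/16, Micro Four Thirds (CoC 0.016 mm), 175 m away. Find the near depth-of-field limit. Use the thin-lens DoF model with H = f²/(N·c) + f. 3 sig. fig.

135 m

Hyperfocal distance H = f²/(N·c) + f = 391²/(16 × 0.016) + 391 = 152881/0.256 + 391 ≈ 597582.4 mm ≈ 597.6 m.
Near limit Dn = s·(H − f)/(H + s − 2f) = 175000 × (597582.4 − 391) / (597582.4 + 175000 − 2 × 391) = 175000 × 597191.4 / 771800.4 ≈ 135409 mm ≈ 135 m.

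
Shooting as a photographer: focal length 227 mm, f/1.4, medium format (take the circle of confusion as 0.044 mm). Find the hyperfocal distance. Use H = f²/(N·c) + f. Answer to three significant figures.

Hyperfocal distance H = f²/(N·c) + f = 227²/(1.4 × 0.044) + 227 = 51529/0.0616 + 227 ≈ 836736.7 mm ≈ 837 m.

837 m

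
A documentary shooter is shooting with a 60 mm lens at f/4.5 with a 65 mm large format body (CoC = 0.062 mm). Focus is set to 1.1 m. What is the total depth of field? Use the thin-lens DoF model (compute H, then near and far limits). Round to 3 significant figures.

Hyperfocal distance H = f²/(N·c) + f = 60²/(4.5 × 0.062) + 60 = 3600/0.279 + 60 ≈ 12963.2 mm ≈ 12.96 m.
Near limit Dn = s·(H − f)/(H + s − 2f) = 1100 × (12963.2 − 60) / (12963.2 + 1100 − 2 × 60) = 1100 × 12903.2 / 13943.2 ≈ 1017.95 mm.
Far limit Df = s·(H − f)/(H − s) = 1100 × (12963.2 − 60) / (12963.2 − 1100) = 1100 × 12903.2 / 11863.2 ≈ 1196.43 mm.
Depth of field = Df − Dn = 1196.43 − 1017.95 ≈ 178.48 mm.

178 mm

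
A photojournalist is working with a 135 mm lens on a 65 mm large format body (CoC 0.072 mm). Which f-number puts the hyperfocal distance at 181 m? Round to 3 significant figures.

f/1.40

Rearrange H = f²/(N·c) + f for N: N = f² / ((H − f)·c).
N = 135² / ((181000 − 135) × 0.072) = 18225 / 13022 ≈ 1.40.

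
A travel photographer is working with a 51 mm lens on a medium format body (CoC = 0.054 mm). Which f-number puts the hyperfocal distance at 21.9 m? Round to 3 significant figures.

Rearrange H = f²/(N·c) + f for N: N = f² / ((H − f)·c).
N = 51² / ((21900 − 51) × 0.054) = 2601 / 1180 ≈ 2.20.

f/2.20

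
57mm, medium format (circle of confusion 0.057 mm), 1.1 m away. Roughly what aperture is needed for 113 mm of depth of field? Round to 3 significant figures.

Write h = H − f = f²/(N·c). The thin-lens limits are Dn = s·h/(h + (s−f)) and Df = s·h/(h − (s−f)), so DoF = Df − Dn = 2·s·(s−f)·h / (h² − (s−f)²).
That is a quadratic in h: DoF·h² − 2·s·(s−f)·h − DoF·(s−f)² = 0 ⇒ h = (s−f)·(s + √(s² + DoF²)) / DoF = 1043 × (1100 + √(1100² + 113²)) / 113 = 1043 × (1100 + 1105.79) / 113 ≈ 20360 mm.
Then N = f²/(c·h) = 57² / (0.057 × 20360) = 3249 / 1160.5 ≈ 2.80.

f/2.80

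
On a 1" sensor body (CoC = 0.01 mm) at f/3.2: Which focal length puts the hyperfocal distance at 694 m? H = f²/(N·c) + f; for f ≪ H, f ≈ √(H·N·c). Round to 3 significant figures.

149 mm

From H = f²/(N·c) + f, with f ≪ H: f ≈ √(H·N·c) = √(694000 × 3.2 × 0.01) = √22208 ≈ 149.0 mm.
The +f correction barely moves this — solving exactly, f² + N·c·f − N·c·H = 0 ⇒ f = (−N·c + √((N·c)² + 4·N·c·H))/2 = (−0.032 + √88832)/2 ≈ 149.01 mm, so f ≈ 149 mm.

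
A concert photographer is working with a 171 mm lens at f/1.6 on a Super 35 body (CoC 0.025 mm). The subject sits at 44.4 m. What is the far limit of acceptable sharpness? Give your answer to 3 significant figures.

47.3 m

Hyperfocal distance H = f²/(N·c) + f = 171²/(1.6 × 0.025) + 171 = 29241/0.04 + 171 ≈ 731196.0 mm ≈ 731.2 m.
Far limit Df = s·(H − f)/(H − s) = 44400 × (731196.0 − 171) / (731196.0 − 44400) = 44400 × 731025.0 / 686796.0 ≈ 47259 mm ≈ 47.3 m.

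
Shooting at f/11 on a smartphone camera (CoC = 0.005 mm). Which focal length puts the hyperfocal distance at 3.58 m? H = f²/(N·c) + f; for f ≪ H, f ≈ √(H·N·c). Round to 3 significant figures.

From H = f²/(N·c) + f, with f ≪ H: f ≈ √(H·N·c) = √(3580 × 11 × 0.005) = √196.90 ≈ 14.03 mm.
The +f correction barely moves this — solving exactly, f² + N·c·f − N·c·H = 0 ⇒ f = (−N·c + √((N·c)² + 4·N·c·H))/2 = (−0.055 + √787.60)/2 ≈ 14.005 mm, so f ≈ 14.0 mm.

14.0 mm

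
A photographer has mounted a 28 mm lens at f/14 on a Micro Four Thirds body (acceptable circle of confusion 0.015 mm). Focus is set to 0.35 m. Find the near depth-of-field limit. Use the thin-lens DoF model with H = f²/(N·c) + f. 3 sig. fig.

Hyperfocal distance H = f²/(N·c) + f = 28²/(14 × 0.015) + 28 = 784/0.21 + 28 ≈ 3761.3 mm ≈ 3.761 m.
Near limit Dn = s·(H − f)/(H + s − 2f) = 350 × (3761.3 − 28) / (3761.3 + 350 − 2 × 28) = 350 × 3733.3 / 4055.3 ≈ 322.21 mm.

322 mm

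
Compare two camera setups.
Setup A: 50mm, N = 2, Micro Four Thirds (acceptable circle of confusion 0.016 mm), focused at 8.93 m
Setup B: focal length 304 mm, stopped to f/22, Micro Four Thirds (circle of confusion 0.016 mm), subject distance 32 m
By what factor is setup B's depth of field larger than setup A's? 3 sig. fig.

3.81

Setup A: H = 50²/(2×0.016) + 50 ≈ 78175.0 mm; DoF = Df − Dn = 10075.2 − 8018.6 ≈ 2056.6 mm.
Setup B: H = 304²/(22×0.016) + 304 ≈ 262849.5 mm; DoF = Df − Dn = 36393.7 − 28552.9 ≈ 7840.8 mm.
Ratio = 7840.8 / 2056.6 ≈ 3.81.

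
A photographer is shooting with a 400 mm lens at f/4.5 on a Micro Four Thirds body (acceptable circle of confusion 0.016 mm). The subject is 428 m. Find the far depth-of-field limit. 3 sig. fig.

Hyperfocal distance H = f²/(N·c) + f = 400²/(4.5 × 0.016) + 400 = 160000/0.072 + 400 ≈ 2222622.2 mm ≈ 2223 m.
Far limit Df = s·(H − f)/(H − s) = 428000 × (2222622.2 − 400) / (2222622.2 − 428000) = 428000 × 2222222.2 / 1794622.2 ≈ 529978 mm ≈ 530 m.

530 m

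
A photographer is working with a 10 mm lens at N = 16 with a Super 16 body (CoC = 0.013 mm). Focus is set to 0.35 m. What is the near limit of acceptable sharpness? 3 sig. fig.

205 mm

Hyperfocal distance H = f²/(N·c) + f = 10²/(16 × 0.013) + 10 = 100/0.208 + 10 ≈ 490.8 mm ≈ 0.491 m.
Near limit Dn = s·(H − f)/(H + s − 2f) = 350 × (490.8 − 10) / (490.8 + 350 − 2 × 10) = 350 × 480.8 / 820.8 ≈ 205.01 mm.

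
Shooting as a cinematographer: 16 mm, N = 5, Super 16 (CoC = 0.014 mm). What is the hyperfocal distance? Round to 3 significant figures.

Hyperfocal distance H = f²/(N·c) + f = 16²/(5 × 0.014) + 16 = 256/0.07 + 16 ≈ 3673.1 mm ≈ 3.67 m.

3.67 m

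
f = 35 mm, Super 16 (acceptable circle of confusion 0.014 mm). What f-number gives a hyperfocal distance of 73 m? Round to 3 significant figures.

Rearrange H = f²/(N·c) + f for N: N = f² / ((H − f)·c).
N = 35² / ((73000 − 35) × 0.014) = 1225 / 1022 ≈ 1.20.

f/1.20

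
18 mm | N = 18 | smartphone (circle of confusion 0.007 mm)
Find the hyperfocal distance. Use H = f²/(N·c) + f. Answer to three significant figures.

Hyperfocal distance H = f²/(N·c) + f = 18²/(18 × 0.007) + 18 = 324/0.126 + 18 ≈ 2589.4 mm ≈ 2.59 m.

2.59 m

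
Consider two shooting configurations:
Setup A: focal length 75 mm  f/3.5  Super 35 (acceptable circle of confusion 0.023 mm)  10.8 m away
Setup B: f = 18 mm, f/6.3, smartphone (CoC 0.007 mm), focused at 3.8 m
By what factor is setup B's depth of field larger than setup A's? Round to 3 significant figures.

Setup A: H = 75²/(3.5×0.023) + 75 ≈ 69950.8 mm; DoF = Df − Dn = 12758.2 − 9362.9 ≈ 3395.3 mm.
Setup B: H = 18²/(6.3×0.007) + 18 ≈ 7364.9 mm; DoF = Df − Dn = 7831.4 − 2508.6 ≈ 5322.8 mm.
Ratio = 5322.8 / 3395.3 ≈ 1.57.

1.57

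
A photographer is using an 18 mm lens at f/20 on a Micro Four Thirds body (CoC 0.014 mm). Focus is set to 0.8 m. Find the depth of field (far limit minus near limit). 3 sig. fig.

Hyperfocal distance H = f²/(N·c) + f = 18²/(20 × 0.014) + 18 = 324/0.28 + 18 ≈ 1175.1 mm ≈ 1.175 m.
Near limit Dn = s·(H − f)/(H + s − 2f) = 800 × (1175.1 − 18) / (1175.1 + 800 − 2 × 18) = 800 × 1157.1 / 1939.1 ≈ 477.4 mm.
Far limit Df = s·(H − f)/(H − s) = 800 × (1175.1 − 18) / (1175.1 − 800) = 800 × 1157.1 / 375.1 ≈ 2467.6 mm.
Depth of field = Df − Dn = 2467.6 − 477.4 ≈ 1990.2 mm ≈ 1.99 m.

1.99 m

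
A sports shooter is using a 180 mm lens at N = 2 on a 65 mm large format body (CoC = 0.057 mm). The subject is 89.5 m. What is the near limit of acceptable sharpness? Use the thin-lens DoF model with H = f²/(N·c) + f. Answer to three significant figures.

68.1 m

Hyperfocal distance H = f²/(N·c) + f = 180²/(2 × 0.057) + 180 = 32400/0.114 + 180 ≈ 284390.5 mm ≈ 284.4 m.
Near limit Dn = s·(H − f)/(H + s − 2f) = 89500 × (284390.5 − 180) / (284390.5 + 89500 − 2 × 180) = 89500 × 284210.5 / 373530.5 ≈ 68098 mm ≈ 68.1 m.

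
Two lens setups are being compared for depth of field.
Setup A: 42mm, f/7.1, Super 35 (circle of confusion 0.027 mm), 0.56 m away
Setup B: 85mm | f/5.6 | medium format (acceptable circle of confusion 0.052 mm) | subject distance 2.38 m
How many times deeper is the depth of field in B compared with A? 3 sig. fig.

7.02

Setup A: H = 42²/(7.1×0.027) + 42 ≈ 9243.9 mm; DoF = Df − Dn = 593.404 − 530.156 ≈ 63.248 mm.
Setup B: H = 85²/(5.6×0.052) + 85 ≈ 24896.1 mm; DoF = Df − Dn = 2622.59 − 2178.49 ≈ 444.10 mm.
Ratio = 444.10 / 63.248 ≈ 7.02.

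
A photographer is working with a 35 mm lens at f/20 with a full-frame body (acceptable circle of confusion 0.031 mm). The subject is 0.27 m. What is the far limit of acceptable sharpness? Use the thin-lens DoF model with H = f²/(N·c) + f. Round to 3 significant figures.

Hyperfocal distance H = f²/(N·c) + f = 35²/(20 × 0.031) + 35 = 1225/0.62 + 35 ≈ 2010.8 mm ≈ 2.011 m.
Far limit Df = s·(H − f)/(H − s) = 270 × (2010.8 − 35) / (2010.8 − 270) = 270 × 1975.8 / 1740.8 ≈ 306.45 mm.

306 mm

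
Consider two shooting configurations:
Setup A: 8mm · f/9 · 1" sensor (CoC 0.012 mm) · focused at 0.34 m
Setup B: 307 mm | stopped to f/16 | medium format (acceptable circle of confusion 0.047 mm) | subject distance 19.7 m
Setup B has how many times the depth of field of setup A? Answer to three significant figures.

Setup A: H = 8²/(9×0.012) + 8 ≈ 600.6 mm; DoF = Df − Dn = 773.17 − 217.91 ≈ 555.26 mm.
Setup B: H = 307²/(16×0.047) + 307 ≈ 125638.1 mm; DoF = Df − Dn = 23306.3 − 17060.2 ≈ 6246.1 mm.
Ratio = 6246.1 / 555.26 ≈ 11.2.

11.2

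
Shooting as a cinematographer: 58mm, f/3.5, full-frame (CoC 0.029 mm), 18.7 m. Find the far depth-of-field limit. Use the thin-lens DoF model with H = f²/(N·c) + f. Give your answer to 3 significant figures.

Hyperfocal distance H = f²/(N·c) + f = 58²/(3.5 × 0.029) + 58 = 3364/0.1015 + 58 ≈ 33200.9 mm ≈ 33.20 m.
Far limit Df = s·(H − f)/(H − s) = 18700 × (33200.9 − 58) / (33200.9 − 18700) = 18700 × 33142.9 / 14500.9 ≈ 42740 mm ≈ 42.7 m.

42.7 m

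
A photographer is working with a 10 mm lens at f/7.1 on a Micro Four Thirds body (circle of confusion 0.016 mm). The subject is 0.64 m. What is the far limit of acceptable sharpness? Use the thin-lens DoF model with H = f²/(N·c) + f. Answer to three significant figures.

2.25 m

Hyperfocal distance H = f²/(N·c) + f = 10²/(7.1 × 0.016) + 10 = 100/0.1136 + 10 ≈ 890.3 mm ≈ 0.890 m.
Far limit Df = s·(H − f)/(H − s) = 640 × (890.3 − 10) / (890.3 − 640) = 640 × 880.3 / 250.3 ≈ 2251.0 mm ≈ 2.25 m.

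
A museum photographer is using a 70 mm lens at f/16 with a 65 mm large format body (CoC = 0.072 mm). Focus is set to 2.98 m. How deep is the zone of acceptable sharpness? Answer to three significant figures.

Hyperfocal distance H = f²/(N·c) + f = 70²/(16 × 0.072) + 70 = 4900/1.152 + 70 ≈ 4323.5 mm ≈ 4.323 m.
Near limit Dn = s·(H − f)/(H + s − 2f) = 2980 × (4323.5 − 70) / (4323.5 + 2980 − 2 × 70) = 2980 × 4253.5 / 7163.5 ≈ 1769.4 mm.
Far limit Df = s·(H − f)/(H − s) = 2980 × (4323.5 − 70) / (4323.5 − 2980) = 2980 × 4253.5 / 1343.5 ≈ 9434.8 mm.
Depth of field = Df − Dn = 9434.8 − 1769.4 ≈ 7665.4 mm ≈ 7.67 m.

7.67 m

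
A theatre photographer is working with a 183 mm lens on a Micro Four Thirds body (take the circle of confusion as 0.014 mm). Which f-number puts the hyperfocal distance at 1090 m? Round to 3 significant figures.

Rearrange H = f²/(N·c) + f for N: N = f² / ((H − f)·c).
N = 183² / ((1090000 − 183) × 0.014) = 33489 / 15257 ≈ 2.19.

f/2.19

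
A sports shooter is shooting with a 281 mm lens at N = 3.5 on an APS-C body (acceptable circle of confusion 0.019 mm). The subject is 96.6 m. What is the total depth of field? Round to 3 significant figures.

Hyperfocal distance H = f²/(N·c) + f = 281²/(3.5 × 0.019) + 281 = 78961/0.0665 + 281 ≈ 1187664.5 mm ≈ 1188 m.
Near limit Dn = s·(H − f)/(H + s − 2f) = 96600 × (1187664.5 − 281) / (1187664.5 + 96600 − 2 × 281) = 96600 × 1187383.5 / 1283702.5 ≈ 89352 mm.
Far limit Df = s·(H − f)/(H − s) = 96600 × (1187664.5 − 281) / (1187664.5 − 96600) = 96600 × 1187383.5 / 1091064.5 ≈ 105128 mm.
Depth of field = Df − Dn = 105128 − 89352 ≈ 15776 mm ≈ 15.8 m.

15.8 m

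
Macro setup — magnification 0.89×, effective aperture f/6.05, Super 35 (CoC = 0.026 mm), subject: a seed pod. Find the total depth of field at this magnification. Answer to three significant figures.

At magnification m, DoF ≈ 2·N_eff·c/m² = 2 × 6.05 × 0.026 / 0.89² = 0.3146 / 0.7921 ≈ 0.397 mm.

0.397 mm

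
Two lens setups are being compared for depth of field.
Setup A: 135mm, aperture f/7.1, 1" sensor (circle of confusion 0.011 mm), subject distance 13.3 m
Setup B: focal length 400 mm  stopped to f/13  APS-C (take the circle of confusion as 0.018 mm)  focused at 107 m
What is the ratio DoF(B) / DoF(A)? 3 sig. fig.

22.7

Setup A: H = 135²/(7.1×0.011) + 135 ≈ 233489.7 mm; DoF = Df − Dn = 14095.2 − 12589.7 ≈ 1505.5 mm.
Setup B: H = 400²/(13×0.018) + 400 ≈ 684160.7 mm; DoF = Df − Dn = 126763 − 92568 ≈ 34195 mm.
Ratio = 34195 / 1505.5 ≈ 22.7.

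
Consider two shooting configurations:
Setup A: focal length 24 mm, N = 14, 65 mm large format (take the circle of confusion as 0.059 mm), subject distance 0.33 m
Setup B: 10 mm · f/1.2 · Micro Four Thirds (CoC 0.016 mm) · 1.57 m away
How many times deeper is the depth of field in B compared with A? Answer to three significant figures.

2.88

Setup A: H = 24²/(14×0.059) + 24 ≈ 721.3 mm; DoF = Df − Dn = 588.04 − 229.36 ≈ 358.68 mm.
Setup B: H = 10²/(1.2×0.016) + 10 ≈ 5218.3 mm; DoF = Df − Dn = 2241.3 − 1208.1 ≈ 1033.2 mm.
Ratio = 1033.2 / 358.68 ≈ 2.88.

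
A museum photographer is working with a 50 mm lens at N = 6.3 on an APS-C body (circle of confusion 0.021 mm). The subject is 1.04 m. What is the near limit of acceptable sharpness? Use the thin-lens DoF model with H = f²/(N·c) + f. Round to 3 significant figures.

0.988 m

Hyperfocal distance H = f²/(N·c) + f = 50²/(6.3 × 0.021) + 50 = 2500/0.1323 + 50 ≈ 18946.4 mm ≈ 18.95 m.
Near limit Dn = s·(H − f)/(H + s − 2f) = 1040 × (18946.4 − 50) / (18946.4 + 1040 − 2 × 50) = 1040 × 18896.4 / 19886.4 ≈ 988.23 mm ≈ 0.988 m.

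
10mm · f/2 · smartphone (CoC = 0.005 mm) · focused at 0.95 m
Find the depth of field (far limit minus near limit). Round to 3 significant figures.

Hyperfocal distance H = f²/(N·c) + f = 10²/(2 × 0.005) + 10 = 100/0.01 + 10 ≈ 10010.0 mm ≈ 10.01 m.
Near limit Dn = s·(H − f)/(H + s − 2f) = 950 × (10010.0 − 10) / (10010.0 + 950 − 2 × 10) = 950 × 10000.0 / 10940.0 ≈ 868.37 mm.
Far limit Df = s·(H − f)/(H − s) = 950 × (10010.0 − 10) / (10010.0 − 950) = 950 × 10000.0 / 9060.0 ≈ 1048.57 mm.
Depth of field = Df − Dn = 1048.57 − 868.37 ≈ 180.20 mm.

180 mm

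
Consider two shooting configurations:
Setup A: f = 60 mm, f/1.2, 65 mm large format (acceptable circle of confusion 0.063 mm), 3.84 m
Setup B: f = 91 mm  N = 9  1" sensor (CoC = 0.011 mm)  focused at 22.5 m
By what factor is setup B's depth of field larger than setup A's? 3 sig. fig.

Setup A: H = 60²/(1.2×0.063) + 60 ≈ 47679.0 mm; DoF = Df − Dn = 4171.10 − 3557.60 ≈ 613.50 mm.
Setup B: H = 91²/(9×0.011) + 91 ≈ 83737.5 mm; DoF = Df − Dn = 30734 − 17746 ≈ 12988 mm.
Ratio = 12988 / 613.50 ≈ 21.2.

21.2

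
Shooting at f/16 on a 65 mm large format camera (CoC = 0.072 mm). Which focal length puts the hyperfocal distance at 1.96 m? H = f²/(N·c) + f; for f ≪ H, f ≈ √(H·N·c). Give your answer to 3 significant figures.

46.9 mm

From H = f²/(N·c) + f, with f ≪ H: f ≈ √(H·N·c) = √(1960 × 16 × 0.072) = √2257.9 ≈ 47.52 mm.
Exact: f² + N·c·f − N·c·H = 0 ⇒ f = (−N·c + √((N·c)² + 4·N·c·H))/2 = (−1.152 + √9033.0)/2 ≈ 46.945 mm ≈ 46.9 mm.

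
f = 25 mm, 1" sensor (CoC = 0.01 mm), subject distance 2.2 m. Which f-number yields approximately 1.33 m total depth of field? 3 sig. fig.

Write h = H − f = f²/(N·c). The thin-lens limits are Dn = s·h/(h + (s−f)) and Df = s·h/(h − (s−f)), so DoF = Df − Dn = 2·s·(s−f)·h / (h² − (s−f)²).
That is a quadratic in h: DoF·h² − 2·s·(s−f)·h − DoF·(s−f)² = 0 ⇒ h = (s−f)·(s + √(s² + DoF²)) / DoF = 2175 × (2200 + √(2200² + 1330²)) / 1330 = 2175 × (2200 + 2570.78) / 1330 ≈ 7801.8 mm.
Then N = f²/(c·h) = 25² / (0.01 × 7801.8) = 625 / 78.018 ≈ 8.01.

f/8.01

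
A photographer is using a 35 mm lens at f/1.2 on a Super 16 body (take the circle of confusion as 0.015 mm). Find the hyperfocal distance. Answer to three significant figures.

Hyperfocal distance H = f²/(N·c) + f = 35²/(1.2 × 0.015) + 35 = 1225/0.018 + 35 ≈ 68090.6 mm ≈ 68.1 m.

68.1 m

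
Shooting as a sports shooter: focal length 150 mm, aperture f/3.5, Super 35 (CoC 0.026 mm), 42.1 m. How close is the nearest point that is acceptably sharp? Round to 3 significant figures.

Hyperfocal distance H = f²/(N·c) + f = 150²/(3.5 × 0.026) + 150 = 22500/0.091 + 150 ≈ 247402.7 mm ≈ 247.4 m.
Near limit Dn = s·(H − f)/(H + s − 2f) = 42100 × (247402.7 − 150) / (247402.7 + 42100 − 2 × 150) = 42100 × 247252.7 / 289202.7 ≈ 35993 mm ≈ 36.0 m.

36.0 m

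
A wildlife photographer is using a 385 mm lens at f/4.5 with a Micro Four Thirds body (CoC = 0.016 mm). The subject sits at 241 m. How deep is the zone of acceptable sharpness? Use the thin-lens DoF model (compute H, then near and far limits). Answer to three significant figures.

Hyperfocal distance H = f²/(N·c) + f = 385²/(4.5 × 0.016) + 385 = 148225/0.072 + 385 ≈ 2059065.6 mm ≈ 2059 m.
Near limit Dn = s·(H − f)/(H + s − 2f) = 241000 × (2059065.6 − 385) / (2059065.6 + 241000 − 2 × 385) = 241000 × 2058680.6 / 2299295.6 ≈ 215780 mm.
Far limit Df = s·(H − f)/(H − s) = 241000 × (2059065.6 − 385) / (2059065.6 − 241000) = 241000 × 2058680.6 / 1818065.6 ≈ 272896 mm.
Depth of field = Df − Dn = 272896 − 215780 ≈ 57116 mm ≈ 57.1 m.

57.1 m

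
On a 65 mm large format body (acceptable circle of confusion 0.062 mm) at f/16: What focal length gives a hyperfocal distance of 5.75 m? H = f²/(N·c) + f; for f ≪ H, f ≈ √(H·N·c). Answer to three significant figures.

From H = f²/(N·c) + f, with f ≪ H: f ≈ √(H·N·c) = √(5750 × 16 × 0.062) = √5704.0 ≈ 75.52 mm.
Exact: f² + N·c·f − N·c·H = 0 ⇒ f = (−N·c + √((N·c)² + 4·N·c·H))/2 = (−0.992 + √22817)/2 ≈ 75.030 mm ≈ 75.0 mm.

75.0 mm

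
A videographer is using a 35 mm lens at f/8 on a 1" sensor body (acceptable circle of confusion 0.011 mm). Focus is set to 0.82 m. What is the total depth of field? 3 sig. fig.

92.8 mm

Hyperfocal distance H = f²/(N·c) + f = 35²/(8 × 0.011) + 35 = 1225/0.088 + 35 ≈ 13955.5 mm ≈ 13.96 m.
Near limit Dn = s·(H − f)/(H + s − 2f) = 820 × (13955.5 − 35) / (13955.5 + 820 − 2 × 35) = 820 × 13920.5 / 14705.5 ≈ 776.227 mm.
Far limit Df = s·(H − f)/(H − s) = 820 × (13955.5 − 35) / (13955.5 − 820) = 820 × 13920.5 / 13135.5 ≈ 869.005 mm.
Depth of field = Df − Dn = 869.005 − 776.227 ≈ 92.778 mm.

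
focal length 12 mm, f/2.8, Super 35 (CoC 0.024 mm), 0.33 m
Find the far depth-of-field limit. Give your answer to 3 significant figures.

388 mm

Hyperfocal distance H = f²/(N·c) + f = 12²/(2.8 × 0.024) + 12 = 144/0.0672 + 12 ≈ 2154.9 mm ≈ 2.155 m.
Far limit Df = s·(H − f)/(H − s) = 330 × (2154.9 − 12) / (2154.9 − 330) = 330 × 2142.9 / 1824.9 ≈ 387.51 mm.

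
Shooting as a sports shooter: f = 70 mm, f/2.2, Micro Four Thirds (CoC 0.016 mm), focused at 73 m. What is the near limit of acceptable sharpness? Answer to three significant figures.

Hyperfocal distance H = f²/(N·c) + f = 70²/(2.2 × 0.016) + 70 = 4900/0.0352 + 70 ≈ 139274.5 mm ≈ 139.3 m.
Near limit Dn = s·(H − f)/(H + s − 2f) = 73000 × (139274.5 − 70) / (139274.5 + 73000 − 2 × 70) = 73000 × 139204.5 / 212134.5 ≈ 47903 mm ≈ 47.9 m.

47.9 m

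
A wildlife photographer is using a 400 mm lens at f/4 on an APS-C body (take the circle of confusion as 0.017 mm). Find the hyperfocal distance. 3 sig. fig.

2350 m

Hyperfocal distance H = f²/(N·c) + f = 400²/(4 × 0.017) + 400 = 160000/0.068 + 400 ≈ 2353341.2 mm ≈ 2350 m.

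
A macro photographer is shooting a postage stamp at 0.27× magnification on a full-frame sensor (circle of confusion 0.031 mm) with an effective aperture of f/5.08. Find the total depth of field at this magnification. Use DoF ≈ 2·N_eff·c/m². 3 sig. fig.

4.32 mm

At magnification m, DoF ≈ 2·N_eff·c/m² = 2 × 5.08 × 0.031 / 0.27² = 0.315 / 0.0729 ≈ 4.32 mm.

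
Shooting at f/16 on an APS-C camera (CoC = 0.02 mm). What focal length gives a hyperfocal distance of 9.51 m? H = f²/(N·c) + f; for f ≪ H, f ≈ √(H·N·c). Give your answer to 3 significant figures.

55.0 mm

From H = f²/(N·c) + f, with f ≪ H: f ≈ √(H·N·c) = √(9510 × 16 × 0.02) = √3043.2 ≈ 55.17 mm.
Exact: f² + N·c·f − N·c·H = 0 ⇒ f = (−N·c + √((N·c)² + 4·N·c·H))/2 = (−0.32 + √12173)/2 ≈ 55.005 mm ≈ 55.0 mm.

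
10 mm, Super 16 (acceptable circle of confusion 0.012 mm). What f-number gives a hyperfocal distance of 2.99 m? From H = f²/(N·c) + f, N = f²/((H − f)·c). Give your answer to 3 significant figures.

Rearrange H = f²/(N·c) + f for N: N = f² / ((H − f)·c).
N = 10² / ((2990 − 10) × 0.012) = 100 / 35.76 ≈ 2.80.

f/2.80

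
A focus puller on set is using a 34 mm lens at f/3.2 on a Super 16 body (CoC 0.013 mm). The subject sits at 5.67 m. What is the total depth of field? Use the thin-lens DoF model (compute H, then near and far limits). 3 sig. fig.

Hyperfocal distance H = f²/(N·c) + f = 34²/(3.2 × 0.013) + 34 = 1156/0.0416 + 34 ≈ 27822.5 mm ≈ 27.82 m.
Near limit Dn = s·(H − f)/(H + s − 2f) = 5670 × (27822.5 − 34) / (27822.5 + 5670 − 2 × 34) = 5670 × 27788.5 / 33424.5 ≈ 4713.9 mm.
Far limit Df = s·(H − f)/(H − s) = 5670 × (27822.5 − 34) / (27822.5 − 5670) = 5670 × 27788.5 / 22152.5 ≈ 7112.6 mm.
Depth of field = Df − Dn = 7112.6 − 4713.9 ≈ 2398.7 mm ≈ 2.40 m.

2.40 m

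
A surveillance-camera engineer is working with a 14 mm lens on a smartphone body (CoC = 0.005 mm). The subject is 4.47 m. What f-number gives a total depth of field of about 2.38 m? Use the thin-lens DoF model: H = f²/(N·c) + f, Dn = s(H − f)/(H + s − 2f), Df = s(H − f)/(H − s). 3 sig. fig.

f/2.20

Write h = H − f = f²/(N·c). The thin-lens limits are Dn = s·h/(h + (s−f)) and Df = s·h/(h − (s−f)), so DoF = Df − Dn = 2·s·(s−f)·h / (h² − (s−f)²).
That is a quadratic in h: DoF·h² − 2·s·(s−f)·h − DoF·(s−f)² = 0 ⇒ h = (s−f)·(s + √(s² + DoF²)) / DoF = 4456 × (4470 + √(4470² + 2380²)) / 2380 = 4456 × (4470 + 5064.12) / 2380 ≈ 17850 mm.
Then N = f²/(c·h) = 14² / (0.005 × 17850) = 196 / 89.252 ≈ 2.20.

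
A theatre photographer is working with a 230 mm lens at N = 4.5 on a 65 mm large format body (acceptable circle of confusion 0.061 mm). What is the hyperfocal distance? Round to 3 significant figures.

193 m

Hyperfocal distance H = f²/(N·c) + f = 230²/(4.5 × 0.061) + 230 = 52900/0.2745 + 230 ≈ 192944.0 mm ≈ 193 m.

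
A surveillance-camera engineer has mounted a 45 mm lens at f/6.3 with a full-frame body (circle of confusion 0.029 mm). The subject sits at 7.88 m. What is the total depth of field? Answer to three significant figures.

22.3 m

Hyperfocal distance H = f²/(N·c) + f = 45²/(6.3 × 0.029) + 45 = 2025/0.1827 + 45 ≈ 11128.7 mm ≈ 11.13 m.
Near limit Dn = s·(H − f)/(H + s − 2f) = 7880 × (11128.7 − 45) / (11128.7 + 7880 − 2 × 45) = 7880 × 11083.7 / 18918.7 ≈ 4617 mm.
Far limit Df = s·(H − f)/(H − s) = 7880 × (11128.7 − 45) / (11128.7 − 7880) = 7880 × 11083.7 / 3248.7 ≈ 26884 mm.
Depth of field = Df − Dn = 26884 − 4617 ≈ 22267 mm ≈ 22.3 m.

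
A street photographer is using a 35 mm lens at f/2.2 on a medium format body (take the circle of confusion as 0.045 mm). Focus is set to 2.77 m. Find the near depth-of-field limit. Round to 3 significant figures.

2.27 m

Hyperfocal distance H = f²/(N·c) + f = 35²/(2.2 × 0.045) + 35 = 1225/0.099 + 35 ≈ 12408.7 mm ≈ 12.41 m.
Near limit Dn = s·(H − f)/(H + s − 2f) = 2770 × (12408.7 − 35) / (12408.7 + 2770 − 2 × 35) = 2770 × 12373.7 / 15108.7 ≈ 2268.6 mm ≈ 2.27 m.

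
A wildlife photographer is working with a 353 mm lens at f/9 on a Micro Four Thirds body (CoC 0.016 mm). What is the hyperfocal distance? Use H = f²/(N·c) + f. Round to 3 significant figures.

Hyperfocal distance H = f²/(N·c) + f = 353²/(9 × 0.016) + 353 = 124609/0.144 + 353 ≈ 865693.3 mm ≈ 866 m.

866 m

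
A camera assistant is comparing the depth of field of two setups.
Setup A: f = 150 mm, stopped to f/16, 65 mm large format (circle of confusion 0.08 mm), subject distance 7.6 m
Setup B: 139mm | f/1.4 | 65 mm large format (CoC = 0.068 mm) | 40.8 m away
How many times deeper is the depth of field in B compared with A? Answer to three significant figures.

2.17

Setup A: H = 150²/(16×0.08) + 150 ≈ 17728.1 mm; DoF = Df − Dn = 13190.4 − 5337.7 ≈ 7852.7 mm.
Setup B: H = 139²/(1.4×0.068) + 139 ≈ 203090.7 mm; DoF = Df − Dn = 51022 − 33990 ≈ 17032 mm.
Ratio = 17032 / 7852.7 ≈ 2.17.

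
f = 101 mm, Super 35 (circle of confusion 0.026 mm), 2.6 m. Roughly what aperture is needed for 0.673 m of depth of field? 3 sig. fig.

Write h = H − f = f²/(N·c). The thin-lens limits are Dn = s·h/(h + (s−f)) and Df = s·h/(h − (s−f)), so DoF = Df − Dn = 2·s·(s−f)·h / (h² − (s−f)²).
That is a quadratic in h: DoF·h² − 2·s·(s−f)·h − DoF·(s−f)² = 0 ⇒ h = (s−f)·(s + √(s² + DoF²)) / DoF = 2499 × (2600 + √(2600² + 673²)) / 673 = 2499 × (2600 + 2685.69) / 673 ≈ 19627 mm.
Then N = f²/(c·h) = 101² / (0.026 × 19627) = 10201 / 510.30 ≈ 20.

f/20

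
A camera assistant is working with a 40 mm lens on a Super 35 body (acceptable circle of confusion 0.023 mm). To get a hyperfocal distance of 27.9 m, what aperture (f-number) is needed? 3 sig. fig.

f/2.50

Rearrange H = f²/(N·c) + f for N: N = f² / ((H − f)·c).
N = 40² / ((27900 − 40) × 0.023) = 1600 / 640.8 ≈ 2.50.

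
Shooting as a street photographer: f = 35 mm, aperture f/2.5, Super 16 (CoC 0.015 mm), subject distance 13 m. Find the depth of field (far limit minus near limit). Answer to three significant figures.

12.2 m

Hyperfocal distance H = f²/(N·c) + f = 35²/(2.5 × 0.015) + 35 = 1225/0.0375 + 35 ≈ 32701.7 mm ≈ 32.70 m.
Near limit Dn = s·(H − f)/(H + s − 2f) = 13000 × (32701.7 − 35) / (32701.7 + 13000 − 2 × 35) = 13000 × 32666.7 / 45631.7 ≈ 9306 mm.
Far limit Df = s·(H − f)/(H − s) = 13000 × (32701.7 − 35) / (32701.7 − 13000) = 13000 × 32666.7 / 19701.7 ≈ 21555 mm.
Depth of field = Df − Dn = 21555 − 9306 ≈ 12249 mm ≈ 12.2 m.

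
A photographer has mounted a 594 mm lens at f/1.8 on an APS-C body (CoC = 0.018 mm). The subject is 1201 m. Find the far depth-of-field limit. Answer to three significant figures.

Hyperfocal distance H = f²/(N·c) + f = 594²/(1.8 × 0.018) + 594 = 352836/0.0324 + 594 ≈ 10890594.0 mm ≈ 10891 m.
Far limit Df = s·(H − f)/(H − s) = 1201000 × (10890594.0 − 594) / (10890594.0 − 1201000) = 1201000 × 10890000.0 / 9689594.0 ≈ 1349787 mm ≈ 1350 m.

1350 m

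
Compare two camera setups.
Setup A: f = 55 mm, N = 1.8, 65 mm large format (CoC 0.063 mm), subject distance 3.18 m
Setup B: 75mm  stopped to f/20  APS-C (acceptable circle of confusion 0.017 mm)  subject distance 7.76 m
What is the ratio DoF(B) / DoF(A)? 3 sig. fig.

Setup A: H = 55²/(1.8×0.063) + 55 ≈ 26730.5 mm; DoF = Df − Dn = 3601.97 − 2846.53 ≈ 755.44 mm.
Setup B: H = 75²/(20×0.017) + 75 ≈ 16619.1 mm; DoF = Df − Dn = 14491.6 − 5298.7 ≈ 9192.9 mm.
Ratio = 9192.9 / 755.44 ≈ 12.2.

12.2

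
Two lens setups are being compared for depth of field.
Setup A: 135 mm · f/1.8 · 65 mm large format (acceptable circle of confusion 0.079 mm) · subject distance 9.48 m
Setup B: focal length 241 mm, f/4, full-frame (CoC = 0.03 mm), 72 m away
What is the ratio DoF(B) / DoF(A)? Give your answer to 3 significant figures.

15.7

Setup A: H = 135²/(1.8×0.079) + 135 ≈ 128299.6 mm; DoF = Df − Dn = 10225.6 − 8835.7 ≈ 1389.9 mm.
Setup B: H = 241²/(4×0.03) + 241 ≈ 484249.3 mm; DoF = Df − Dn = 84533 − 62704 ≈ 21829 mm.
Ratio = 21829 / 1389.9 ≈ 15.7.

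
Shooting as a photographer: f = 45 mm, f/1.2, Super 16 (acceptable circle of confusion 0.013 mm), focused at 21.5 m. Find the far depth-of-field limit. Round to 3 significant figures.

25.8 m

Hyperfocal distance H = f²/(N·c) + f = 45²/(1.2 × 0.013) + 45 = 2025/0.0156 + 45 ≈ 129852.7 mm ≈ 129.9 m.
Far limit Df = s·(H − f)/(H − s) = 21500 × (129852.7 − 45) / (129852.7 − 21500) = 21500 × 129807.7 / 108352.7 ≈ 25757 mm ≈ 25.8 m.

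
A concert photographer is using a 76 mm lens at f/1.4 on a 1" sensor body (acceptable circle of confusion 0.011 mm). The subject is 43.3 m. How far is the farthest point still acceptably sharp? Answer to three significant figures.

Hyperfocal distance H = f²/(N·c) + f = 76²/(1.4 × 0.011) + 76 = 5776/0.0154 + 76 ≈ 375140.9 mm ≈ 375.1 m.
Far limit Df = s·(H − f)/(H − s) = 43300 × (375140.9 − 76) / (375140.9 − 43300) = 43300 × 375064.9 / 331840.9 ≈ 48940 mm ≈ 48.9 m.

48.9 m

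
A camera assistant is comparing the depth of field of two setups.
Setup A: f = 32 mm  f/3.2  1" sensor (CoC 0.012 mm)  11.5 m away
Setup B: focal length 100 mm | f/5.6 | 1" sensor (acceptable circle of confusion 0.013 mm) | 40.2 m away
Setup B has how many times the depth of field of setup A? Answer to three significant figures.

2.11

Setup A: H = 32²/(3.2×0.012) + 32 ≈ 26698.7 mm; DoF = Df − Dn = 20177 − 8042 ≈ 12135 mm.
Setup B: H = 100²/(5.6×0.013) + 100 ≈ 137462.6 mm; DoF = Df − Dn = 56774 − 31116 ≈ 25658 mm.
Ratio = 25658 / 12135 ≈ 2.11.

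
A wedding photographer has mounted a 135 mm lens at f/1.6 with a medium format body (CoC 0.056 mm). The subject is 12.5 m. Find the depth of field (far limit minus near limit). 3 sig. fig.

Hyperfocal distance H = f²/(N·c) + f = 135²/(1.6 × 0.056) + 135 = 18225/0.0896 + 135 ≈ 203539.0 mm ≈ 203.5 m.
Near limit Dn = s·(H − f)/(H + s − 2f) = 12500 × (203539.0 − 135) / (203539.0 + 12500 − 2 × 135) = 12500 × 203404.0 / 215769.0 ≈ 11783.7 mm.
Far limit Df = s·(H − f)/(H − s) = 12500 × (203539.0 − 135) / (203539.0 − 12500) = 12500 × 203404.0 / 191039.0 ≈ 13309.1 mm.
Depth of field = Df − Dn = 13309.1 − 11783.7 ≈ 1525.4 mm ≈ 1.53 m.

1.53 m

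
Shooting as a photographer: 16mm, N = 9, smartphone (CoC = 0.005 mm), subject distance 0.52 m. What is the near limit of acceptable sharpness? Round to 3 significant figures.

478 mm

Hyperfocal distance H = f²/(N·c) + f = 16²/(9 × 0.005) + 16 = 256/0.045 + 16 ≈ 5704.9 mm ≈ 5.705 m.
Near limit Dn = s·(H − f)/(H + s − 2f) = 520 × (5704.9 − 16) / (5704.9 + 520 − 2 × 16) = 520 × 5688.9 / 6192.9 ≈ 477.68 mm.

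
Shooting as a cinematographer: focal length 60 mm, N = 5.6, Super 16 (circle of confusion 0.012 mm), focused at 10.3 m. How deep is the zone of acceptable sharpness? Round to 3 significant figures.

4.09 m

Hyperfocal distance H = f²/(N·c) + f = 60²/(5.6 × 0.012) + 60 = 3600/0.0672 + 60 ≈ 53631.4 mm ≈ 53.63 m.
Near limit Dn = s·(H − f)/(H + s − 2f) = 10300 × (53631.4 − 60) / (53631.4 + 10300 − 2 × 60) = 10300 × 53571.4 / 63811.4 ≈ 8647.1 mm.
Far limit Df = s·(H − f)/(H − s) = 10300 × (53631.4 − 60) / (53631.4 − 10300) = 10300 × 53571.4 / 43331.4 ≈ 12734.1 mm.
Depth of field = Df − Dn = 12734.1 − 8647.1 ≈ 4087.0 mm ≈ 4.09 m.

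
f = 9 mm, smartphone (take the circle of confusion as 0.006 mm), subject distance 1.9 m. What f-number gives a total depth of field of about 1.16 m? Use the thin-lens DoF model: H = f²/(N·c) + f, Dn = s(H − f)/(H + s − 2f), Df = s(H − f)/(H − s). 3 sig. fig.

f/2.01

Write h = H − f = f²/(N·c). The thin-lens limits are Dn = s·h/(h + (s−f)) and Df = s·h/(h − (s−f)), so DoF = Df − Dn = 2·s·(s−f)·h / (h² − (s−f)²).
That is a quadratic in h: DoF·h² − 2·s·(s−f)·h − DoF·(s−f)² = 0 ⇒ h = (s−f)·(s + √(s² + DoF²)) / DoF = 1891 × (1900 + √(1900² + 1160²)) / 1160 = 1891 × (1900 + 2226.12) / 1160 ≈ 6726.3 mm.
Then N = f²/(c·h) = 9² / (0.006 × 6726.3) = 81 / 40.358 ≈ 2.01.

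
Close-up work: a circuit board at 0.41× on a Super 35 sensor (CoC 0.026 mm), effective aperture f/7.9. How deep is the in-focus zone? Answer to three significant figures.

At magnification m, DoF ≈ 2·N_eff·c/m² = 2 × 7.9 × 0.026 / 0.41² = 0.4108 / 0.1681 ≈ 2.44 mm.

2.44 mm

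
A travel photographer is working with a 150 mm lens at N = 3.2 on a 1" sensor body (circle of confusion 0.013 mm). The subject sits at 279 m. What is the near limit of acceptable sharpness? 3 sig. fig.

184 m

Hyperfocal distance H = f²/(N·c) + f = 150²/(3.2 × 0.013) + 150 = 22500/0.0416 + 150 ≈ 541015.4 mm ≈ 541.0 m.
Near limit Dn = s·(H − f)/(H + s − 2f) = 279000 × (541015.4 − 150) / (541015.4 + 279000 − 2 × 150) = 279000 × 540865.4 / 819715.4 ≈ 184090 mm ≈ 184 m.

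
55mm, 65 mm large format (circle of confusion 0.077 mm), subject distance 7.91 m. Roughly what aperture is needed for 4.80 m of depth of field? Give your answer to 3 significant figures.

f/1.40

Write h = H − f = f²/(N·c). The thin-lens limits are Dn = s·h/(h + (s−f)) and Df = s·h/(h − (s−f)), so DoF = Df − Dn = 2·s·(s−f)·h / (h² − (s−f)²).
That is a quadratic in h: DoF·h² − 2·s·(s−f)·h − DoF·(s−f)² = 0 ⇒ h = (s−f)·(s + √(s² + DoF²)) / DoF = 7855 × (7910 + √(7910² + 4800²)) / 4800 = 7855 × (7910 + 9252.46) / 4800 ≈ 28086 mm.
Then N = f²/(c·h) = 55² / (0.077 × 28086) = 3025 / 2162.6 ≈ 1.40.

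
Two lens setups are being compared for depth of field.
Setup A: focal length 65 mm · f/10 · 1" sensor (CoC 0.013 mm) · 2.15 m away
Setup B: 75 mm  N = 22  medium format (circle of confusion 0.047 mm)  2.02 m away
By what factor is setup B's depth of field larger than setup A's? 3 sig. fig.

5.98

Setup A: H = 65²/(10×0.013) + 65 ≈ 32565.0 mm; DoF = Df − Dn = 2297.39 − 2020.38 ≈ 277.01 mm.
Setup B: H = 75²/(22×0.047) + 75 ≈ 5515.0 mm; DoF = Df − Dn = 3144.1 − 1488.0 ≈ 1656.1 mm.
Ratio = 1656.1 / 277.01 ≈ 5.98.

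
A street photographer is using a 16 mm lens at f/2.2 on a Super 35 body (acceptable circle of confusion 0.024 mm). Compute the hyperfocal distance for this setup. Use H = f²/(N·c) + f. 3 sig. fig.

4.86 m

Hyperfocal distance H = f²/(N·c) + f = 16²/(2.2 × 0.024) + 16 = 256/0.0528 + 16 ≈ 4864.5 mm ≈ 4.86 m.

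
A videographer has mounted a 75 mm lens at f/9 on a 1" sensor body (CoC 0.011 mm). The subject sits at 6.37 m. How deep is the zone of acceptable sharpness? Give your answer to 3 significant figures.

1.43 m

Hyperfocal distance H = f²/(N·c) + f = 75²/(9 × 0.011) + 75 = 5625/0.099 + 75 ≈ 56893.2 mm ≈ 56.89 m.
Near limit Dn = s·(H − f)/(H + s − 2f) = 6370 × (56893.2 − 75) / (56893.2 + 6370 − 2 × 75) = 6370 × 56818.2 / 63113.2 ≈ 5734.6 mm.
Far limit Df = s·(H − f)/(H − s) = 6370 × (56893.2 − 75) / (56893.2 − 6370) = 6370 × 56818.2 / 50523.2 ≈ 7163.7 mm.
Depth of field = Df − Dn = 7163.7 − 5734.6 ≈ 1429.1 mm ≈ 1.43 m.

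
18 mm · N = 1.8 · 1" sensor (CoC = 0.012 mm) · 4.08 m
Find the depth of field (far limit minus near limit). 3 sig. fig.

2.38 m

Hyperfocal distance H = f²/(N·c) + f = 18²/(1.8 × 0.012) + 18 = 324/0.0216 + 18 ≈ 15018.0 mm ≈ 15.02 m.
Near limit Dn = s·(H − f)/(H + s − 2f) = 4080 × (15018.0 − 18) / (15018.0 + 4080 − 2 × 18) = 4080 × 15000.0 / 19062.0 ≈ 3210.6 mm.
Far limit Df = s·(H − f)/(H − s) = 4080 × (15018.0 − 18) / (15018.0 − 4080) = 4080 × 15000.0 / 10938.0 ≈ 5595.2 mm.
Depth of field = Df − Dn = 5595.2 − 3210.6 ≈ 2384.6 mm ≈ 2.38 m.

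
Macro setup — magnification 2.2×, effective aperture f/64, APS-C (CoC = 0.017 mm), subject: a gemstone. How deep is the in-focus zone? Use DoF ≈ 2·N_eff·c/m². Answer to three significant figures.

At magnification m, DoF ≈ 2·N_eff·c/m² = 2 × 64 × 0.017 / 2.2² = 2.176 / 4.84 ≈ 0.45 mm.

0.450 mm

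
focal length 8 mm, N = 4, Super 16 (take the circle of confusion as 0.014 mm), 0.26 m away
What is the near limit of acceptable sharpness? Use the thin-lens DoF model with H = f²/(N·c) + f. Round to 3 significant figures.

213 mm

Hyperfocal distance H = f²/(N·c) + f = 8²/(4 × 0.014) + 8 = 64/0.056 + 8 ≈ 1150.9 mm ≈ 1.151 m.
Near limit Dn = s·(H − f)/(H + s − 2f) = 260 × (1150.9 − 8) / (1150.9 + 260 − 2 × 8) = 260 × 1142.9 / 1394.9 ≈ 213.03 mm.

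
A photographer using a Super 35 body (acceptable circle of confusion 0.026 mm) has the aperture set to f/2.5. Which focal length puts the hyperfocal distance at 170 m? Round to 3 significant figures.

105 mm

From H = f²/(N·c) + f, with f ≪ H: f ≈ √(H·N·c) = √(170000 × 2.5 × 0.026) = √11050 ≈ 105.1 mm.
The +f correction barely moves this — solving exactly, f² + N·c·f − N·c·H = 0 ⇒ f = (−N·c + √((N·c)² + 4·N·c·H))/2 = (−0.065 + √44200)/2 ≈ 105.09 mm, so f ≈ 105 mm.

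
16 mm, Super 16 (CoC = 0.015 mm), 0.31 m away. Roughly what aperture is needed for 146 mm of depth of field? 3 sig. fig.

f/13

Write h = H − f = f²/(N·c). The thin-lens limits are Dn = s·h/(h + (s−f)) and Df = s·h/(h − (s−f)), so DoF = Df − Dn = 2·s·(s−f)·h / (h² − (s−f)²).
That is a quadratic in h: DoF·h² − 2·s·(s−f)·h − DoF·(s−f)² = 0 ⇒ h = (s−f)·(s + √(s² + DoF²)) / DoF = 294 × (310 + √(310² + 146²)) / 146 = 294 × (310 + 342.660) / 146 ≈ 1314.3 mm.
Then N = f²/(c·h) = 16² / (0.015 × 1314.3) = 256 / 19.714 ≈ 13.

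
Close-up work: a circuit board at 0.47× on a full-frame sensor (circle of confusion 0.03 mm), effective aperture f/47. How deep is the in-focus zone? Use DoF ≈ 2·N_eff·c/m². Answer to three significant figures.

At magnification m, DoF ≈ 2·N_eff·c/m² = 2 × 47 × 0.03 / 0.47² = 2.82 / 0.2209 ≈ 12.8 mm.

12.8 mm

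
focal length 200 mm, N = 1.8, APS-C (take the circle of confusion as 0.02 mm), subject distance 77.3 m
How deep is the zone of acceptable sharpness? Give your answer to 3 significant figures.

10.8 m

Hyperfocal distance H = f²/(N·c) + f = 200²/(1.8 × 0.02) + 200 = 40000/0.036 + 200 ≈ 1111311.1 mm ≈ 1111 m.
Near limit Dn = s·(H − f)/(H + s − 2f) = 77300 × (1111311.1 − 200) / (1111311.1 + 77300 − 2 × 200) = 77300 × 1111111.1 / 1188211.1 ≈ 72284 mm.
Far limit Df = s·(H − f)/(H − s) = 77300 × (1111311.1 − 200) / (1111311.1 − 77300) = 77300 × 1111111.1 / 1034011.1 ≈ 83064 mm.
Depth of field = Df − Dn = 83064 − 72284 ≈ 10780 mm ≈ 10.8 m.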